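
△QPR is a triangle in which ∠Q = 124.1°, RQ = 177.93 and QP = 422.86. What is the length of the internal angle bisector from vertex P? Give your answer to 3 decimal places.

470.972

By the law of cosines, PR² = RQ² + QP² − 2·RQ·QP·cos Q = 2.9483e+05, so PR ≈ 542.99.
Law of cosines again: cos P = (QP² + PR² − RQ²)/(2·QP·PR) ≈ 0.96248, so ∠P ≈ 15.74°.
The bisector from P has length 2·QP·PR·cos(∠P/2)/(QP+PR) ≈ 470.97.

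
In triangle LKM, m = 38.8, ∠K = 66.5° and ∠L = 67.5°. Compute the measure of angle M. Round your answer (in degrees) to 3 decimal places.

∠M ≈ 46.000°

The third angle is ∠M = 180° − ∠L − ∠K = 46.00°.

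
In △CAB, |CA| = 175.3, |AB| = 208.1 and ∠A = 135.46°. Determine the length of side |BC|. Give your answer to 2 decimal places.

355.02

By the law of cosines, |BC|² = |CA|² + |AB|² − 2·|CA|·|AB|·cos A = 1.2604e+05, so |BC| ≈ 355.02.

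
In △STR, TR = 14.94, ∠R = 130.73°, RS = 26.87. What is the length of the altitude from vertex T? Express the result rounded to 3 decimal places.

By the law of cosines, ST² = TR² + RS² − 2·TR·RS·cos R = 1469.1, so ST ≈ 38.328.
Area = ½·TR·RS·sin R ≈ 152.1.
The altitude from T has length 2·area/RS ≈ 11.321.

h_T ≈ 11.321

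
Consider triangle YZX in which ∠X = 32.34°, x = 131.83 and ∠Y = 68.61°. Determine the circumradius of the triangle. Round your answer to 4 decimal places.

The third angle is ∠Z = 180° − ∠X − ∠Y = 79.05°.
Law of sines: y = x·sin Y/sin X ≈ 229.46.
Law of sines: z = x·sin Z/sin X ≈ 241.95.
Circumradius = x/(2 sin X) ≈ 123.22.

R ≈ 123.2189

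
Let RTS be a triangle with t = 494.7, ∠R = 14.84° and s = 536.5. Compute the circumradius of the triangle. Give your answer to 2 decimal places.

By the law of cosines, r² = t² + s² − 2·t·s·cos R = 19453, so r ≈ 139.47.
Area = ½·t·s·sin R ≈ 33988.
Circumradius = r/(2 sin R) ≈ 272.28.

272.28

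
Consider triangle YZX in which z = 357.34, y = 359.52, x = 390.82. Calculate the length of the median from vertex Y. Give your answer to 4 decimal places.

328.4850

Median from Y: ½√(2·z² + 2·x² − y²) ≈ 328.49.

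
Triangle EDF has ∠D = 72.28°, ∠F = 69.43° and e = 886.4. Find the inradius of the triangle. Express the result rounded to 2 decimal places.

r ≈ 315.14

The third angle is ∠E = 180° − ∠D − ∠F = 38.29°.
Law of sines: d = e·sin D/sin E ≈ 1362.6.
Law of sines: f = e·sin F/sin E ≈ 1339.3.
Area = ½·e·d·sin F ≈ 5.6542e+05.
Semiperimeter s = (886.4+1362.6+1339.3)/2 = 1794.2.
Inradius = area/s = 5.6542e+05/1794.2 ≈ 315.14.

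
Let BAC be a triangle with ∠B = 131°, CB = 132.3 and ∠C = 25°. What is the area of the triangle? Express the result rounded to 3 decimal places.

area ≈ 6862.850

The third angle is ∠A = 180° − ∠C − ∠B = 24.00°.
Law of sines: AC = CB·sin B/sin A ≈ 245.49.
Law of sines: BA = CB·sin C/sin A ≈ 137.47.
Area = ½·CB·AC·sin C ≈ 6862.9.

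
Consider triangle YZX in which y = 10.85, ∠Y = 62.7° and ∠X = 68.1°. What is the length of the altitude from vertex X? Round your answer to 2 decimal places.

h_X ≈ 8.21

The third angle is ∠Z = 180° − ∠X − ∠Y = 49.20°.
Law of sines: z = y·sin Z/sin Y ≈ 9.2429.
Law of sines: x = y·sin X/sin Y ≈ 11.329.
Area = ½·y·z·sin X ≈ 46.524.
The altitude from X has length 2·area/x ≈ 8.2134.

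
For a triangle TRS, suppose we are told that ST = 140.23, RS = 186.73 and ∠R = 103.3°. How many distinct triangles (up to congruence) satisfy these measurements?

0

RS·sin R = 186.73·sin(103.3°) ≈ 181.7.
Since ∠R is not acute, a triangle exists only if ST > RS; here ST ≤ RS, so there is no triangle.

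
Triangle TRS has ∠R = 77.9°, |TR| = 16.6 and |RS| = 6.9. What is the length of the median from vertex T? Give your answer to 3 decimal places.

m_T ≈ 16.231

By the law of cosines, |ST|² = |TR|² + |RS|² − 2·|TR|·|RS|·cos R = 275.15, so |ST| ≈ 16.588.
Median from T: ½√(2·|ST|² + 2·|TR|² − |RS|²) ≈ 16.231.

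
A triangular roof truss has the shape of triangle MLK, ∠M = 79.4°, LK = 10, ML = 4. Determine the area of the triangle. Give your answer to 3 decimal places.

Law of sines: sin K = ML·sin M/LK ≈ 0.39317.
Since LK ≥ ML, only the acute value applies: ∠K ≈ 23.15°.
Then ∠L = 180° − ∠M − ∠K ≈ 77.45°.
Law of sines gives KM = LK·sin L/sin M ≈ 9.9304.
Area = ½·LK·ML·sin L ≈ 19.522.

area ≈ 19.522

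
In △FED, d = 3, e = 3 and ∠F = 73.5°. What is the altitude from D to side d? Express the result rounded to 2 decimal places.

2.88

By the law of cosines, f² = e² + d² − 2·e·d·cos F = 12.888, so f ≈ 3.5899.
Area = ½·e·d·sin F ≈ 4.3147.
The altitude from D has length 2·area/d ≈ 2.8765.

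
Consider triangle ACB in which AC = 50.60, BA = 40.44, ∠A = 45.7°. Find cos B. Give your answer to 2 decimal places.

cos B ≈ 0.14

By the law of cosines, CB² = BA² + AC² − 2·BA·AC·cos A = 1337.5, so CB ≈ 36.571.
Law of cosines again: cos B = (CB² + BA² − AC²)/(2·CB·BA) ≈ 0.13946, so ∠B ≈ 81.98°.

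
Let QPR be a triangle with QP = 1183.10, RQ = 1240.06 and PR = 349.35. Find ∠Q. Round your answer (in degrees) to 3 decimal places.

By the law of cosines, cos Q = (RQ² + QP² − PR²) / (2·RQ·QP) ≈ 0.95951, so ∠Q ≈ 16.36°.

∠Q ≈ 16.360°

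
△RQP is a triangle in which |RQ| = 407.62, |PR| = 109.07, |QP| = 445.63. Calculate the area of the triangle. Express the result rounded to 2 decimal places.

21628.59

Semiperimeter s = (445.63 + 109.07 + 407.62)/2 = 481.16.
Heron's formula: area = √(481.16·35.53·372.09·73.54) ≈ 21629.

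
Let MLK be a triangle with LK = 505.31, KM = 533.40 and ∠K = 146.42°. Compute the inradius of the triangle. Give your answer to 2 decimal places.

By the law of cosines, ML² = LK² + KM² − 2·LK·KM·cos K = 9.8896e+05, so ML ≈ 994.46.
Area = ½·LK·KM·sin K ≈ 74539.
Semiperimeter s = (505.31+533.4+994.46)/2 = 1016.6.
Inradius = area/s = 74539/1016.6 ≈ 73.323.

r ≈ 73.32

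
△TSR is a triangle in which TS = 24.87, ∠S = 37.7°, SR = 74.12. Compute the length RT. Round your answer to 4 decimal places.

By the law of cosines, RT² = TS² + SR² − 2·TS·SR·cos S = 3195.3, so RT ≈ 56.527.

56.5267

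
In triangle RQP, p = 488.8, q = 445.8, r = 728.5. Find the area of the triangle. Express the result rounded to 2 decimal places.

Semiperimeter s = (728.5 + 445.8 + 488.8)/2 = 831.55.
Heron's formula: area = √(831.55·103.05·385.75·342.75) ≈ 1.0644e+05.

area ≈ 106441.23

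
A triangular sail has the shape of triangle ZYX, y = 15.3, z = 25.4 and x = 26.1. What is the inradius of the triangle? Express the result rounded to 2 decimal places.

Semiperimeter s = (25.4 + 15.3 + 26.1)/2 = 33.4.
Heron's formula: area = √(33.4·8·18.1·7.3) ≈ 187.9.
Inradius = area/s = 187.9/33.4 ≈ 5.6256.

r ≈ 5.63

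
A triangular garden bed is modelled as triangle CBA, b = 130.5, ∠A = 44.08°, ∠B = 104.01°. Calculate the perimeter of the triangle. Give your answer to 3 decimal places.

perimeter ≈ 295.163

The third angle is ∠C = 180° − ∠B − ∠A = 31.91°.
Law of sines: c = b·sin C/sin B ≈ 71.095.
Law of sines: a = b·sin A/sin B ≈ 93.567.
Semiperimeter s = (71.095+130.5+93.567)/2 = 147.58.
Perimeter = 71.095 + 130.5 + 93.567 = 295.16.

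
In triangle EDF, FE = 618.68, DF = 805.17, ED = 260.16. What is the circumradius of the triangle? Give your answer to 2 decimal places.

R ≈ 510.36

By the law of cosines, cos E = (FE² + ED² − DF²) / (2·FE·ED) ≈ -0.61461, so ∠E ≈ 127.92°.
Circumradius = DF/(2 sin E) ≈ 510.36.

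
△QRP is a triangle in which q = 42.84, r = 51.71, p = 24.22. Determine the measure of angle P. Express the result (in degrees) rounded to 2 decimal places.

27.70

By the law of cosines, cos P = (q² + r² − p²) / (2·q·r) ≈ 0.88536, so ∠P ≈ 27.70°.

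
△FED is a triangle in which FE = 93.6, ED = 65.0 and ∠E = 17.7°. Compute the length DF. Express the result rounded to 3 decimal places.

37.336

By the law of cosines, DF² = FE² + ED² − 2·FE·ED·cos E = 1394, so DF ≈ 37.336.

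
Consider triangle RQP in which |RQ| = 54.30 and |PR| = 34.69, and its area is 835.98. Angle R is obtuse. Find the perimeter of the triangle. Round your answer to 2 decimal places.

perimeter ≈ 165.72

From area = ½·|PR|·|RQ|·sin R, we get sin R = 2·area/(|PR|·|RQ|) ≈ 0.88761.
Taking the obtuse solution, ∠R ≈ 117.43°.
Law of cosines then gives |QP| ≈ 76.728.
Perimeter = 76.728 + 34.69 + 54.3 = 165.72.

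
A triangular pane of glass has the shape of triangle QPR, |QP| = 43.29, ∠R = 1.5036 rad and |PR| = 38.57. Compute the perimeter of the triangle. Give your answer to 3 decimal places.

perimeter ≈ 104.276

Law of sines: sin Q = |PR|·sin R/|QP| ≈ 0.88896.
Since |QP| ≥ |PR|, only the acute value applies: ∠Q ≈ 1.0951 rad.
Then ∠P = π − ∠R − ∠Q ≈ 0.5429 rad.
Law of sines gives |RQ| = |QP|·sin P/sin R ≈ 22.416.
Semiperimeter s = (38.57+22.416+43.29)/2 = 52.138.
Perimeter = 38.57 + 22.416 + 43.29 = 104.28.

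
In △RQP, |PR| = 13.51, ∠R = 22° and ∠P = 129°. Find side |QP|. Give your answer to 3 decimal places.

The third angle is ∠Q = 180° − ∠P − ∠R = 29.00°.
Law of sines: |QP| = |PR|·sin R/sin Q ≈ 10.439.

10.439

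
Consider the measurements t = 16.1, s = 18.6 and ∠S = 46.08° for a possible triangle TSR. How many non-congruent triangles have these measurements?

t·sin S = 16.1·sin(46.08°) ≈ 11.6.
Since s ≥ t, exactly one triangle exists.

1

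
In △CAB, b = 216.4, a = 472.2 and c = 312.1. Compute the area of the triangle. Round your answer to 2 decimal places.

Semiperimeter s = (312.1 + 472.2 + 216.4)/2 = 500.35.
Heron's formula: area = √(500.35·188.25·28.15·283.95) ≈ 27439.

27438.77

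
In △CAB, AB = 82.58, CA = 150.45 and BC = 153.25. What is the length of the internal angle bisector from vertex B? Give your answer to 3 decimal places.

By the law of cosines, cos B = (AB² + BC² − CA²) / (2·AB·BC) ≈ 0.30303, so ∠B ≈ 72.36°.
The bisector from B has length 2·AB·BC·cos(∠B/2)/(AB+BC) ≈ 86.63.

t_B ≈ 86.630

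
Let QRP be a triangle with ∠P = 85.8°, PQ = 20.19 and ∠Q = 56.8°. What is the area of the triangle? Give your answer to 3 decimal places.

The third angle is ∠R = 180° − ∠P − ∠Q = 37.40°.
Law of sines: RP = PQ·sin Q/sin R ≈ 27.815.
Law of sines: QR = PQ·sin P/sin R ≈ 33.152.
Area = ½·PQ·RP·sin P ≈ 280.04.

280.040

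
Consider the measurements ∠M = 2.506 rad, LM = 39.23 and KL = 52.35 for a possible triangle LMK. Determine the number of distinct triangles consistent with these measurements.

1

LM·sin M = 39.23·sin(2.506 rad) ≈ 23.29.
Since ∠M is not acute, a triangle exists only if KL > LM; here KL > LM, so there is exactly one triangle.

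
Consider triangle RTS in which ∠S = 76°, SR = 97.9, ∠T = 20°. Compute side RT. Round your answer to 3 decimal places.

277.738

The third angle is ∠R = 180° − ∠T − ∠S = 84.00°.
Law of sines: RT = SR·sin S/sin T ≈ 277.74.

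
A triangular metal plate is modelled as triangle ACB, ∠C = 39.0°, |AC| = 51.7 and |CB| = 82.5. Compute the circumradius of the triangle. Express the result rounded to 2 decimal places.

R ≈ 42.41

By the law of cosines, |BA|² = |AC|² + |CB|² − 2·|AC|·|CB|·cos C = 2849.7, so |BA| ≈ 53.383.
Area = ½·|AC|·|CB|·sin C ≈ 1342.1.
Circumradius = |BA|/(2 sin C) ≈ 42.413.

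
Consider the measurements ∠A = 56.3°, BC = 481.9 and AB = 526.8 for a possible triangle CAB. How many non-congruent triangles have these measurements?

2

AB·sin A = 526.8·sin(56.3°) ≈ 438.3.
Since AB sin A < BC < AB (438.3 < 481.9 < 526.8), two triangles exist.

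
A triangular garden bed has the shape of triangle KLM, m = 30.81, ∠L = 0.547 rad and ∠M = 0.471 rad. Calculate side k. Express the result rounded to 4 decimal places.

57.7841

The third angle is ∠K = π − ∠L − ∠M = 2.124 rad.
Law of sines: k = m·sin K/sin M ≈ 57.784.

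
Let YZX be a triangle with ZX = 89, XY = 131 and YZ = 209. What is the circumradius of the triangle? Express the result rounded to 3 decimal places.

By the law of cosines, cos Y = (XY² + YZ² − ZX²) / (2·XY·YZ) ≈ 0.96645, so ∠Y ≈ 14.88°.
Circumradius = ZX/(2 sin Y) ≈ 173.26.

R ≈ 173.256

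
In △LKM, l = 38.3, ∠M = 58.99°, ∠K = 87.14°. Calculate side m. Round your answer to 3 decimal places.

The third angle is ∠L = 180° − ∠K − ∠M = 33.87°.
Law of sines: m = l·sin M/sin L ≈ 58.901.

58.901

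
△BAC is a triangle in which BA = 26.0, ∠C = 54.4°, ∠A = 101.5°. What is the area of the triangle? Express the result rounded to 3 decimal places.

166.332

The third angle is ∠B = 180° − ∠A − ∠C = 24.10°.
Law of sines: AC = BA·sin B/sin C ≈ 13.057.
Law of sines: CB = BA·sin A/sin C ≈ 31.334.
Area = ½·BA·AC·sin A ≈ 166.33.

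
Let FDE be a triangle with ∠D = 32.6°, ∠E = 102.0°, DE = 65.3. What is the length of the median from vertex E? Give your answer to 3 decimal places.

The third angle is ∠F = 180° − ∠D − ∠E = 45.40°.
Law of sines: EF = DE·sin D/sin F ≈ 49.411.
Law of sines: FD = DE·sin E/sin F ≈ 89.706.
Median from E: ½√(2·DE² + 2·EF² − FD²) ≈ 36.619.

36.619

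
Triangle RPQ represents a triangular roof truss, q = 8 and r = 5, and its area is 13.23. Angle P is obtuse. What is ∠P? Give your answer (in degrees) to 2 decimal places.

From area = ½·q·r·sin P, we get sin P = 2·area/(q·r) ≈ 0.66150.
Taking the obtuse solution, ∠P ≈ 138.59°.

∠P ≈ 138.59°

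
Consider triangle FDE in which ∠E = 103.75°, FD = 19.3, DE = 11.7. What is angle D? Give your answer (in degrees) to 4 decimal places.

40.1749

Law of sines: sin F = DE·sin E/FD ≈ 0.58884.
Since FD ≥ DE, only the acute value applies: ∠F ≈ 36.08°.
Then ∠D = 180° − ∠E − ∠F ≈ 40.17°.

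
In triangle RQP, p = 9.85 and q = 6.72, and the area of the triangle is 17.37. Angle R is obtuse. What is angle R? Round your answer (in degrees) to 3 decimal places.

From area = ½·q·p·sin R, we get sin R = 2·area/(q·p) ≈ 0.52484.
Taking the obtuse solution, ∠R ≈ 148.34°.

∠R ≈ 148.343°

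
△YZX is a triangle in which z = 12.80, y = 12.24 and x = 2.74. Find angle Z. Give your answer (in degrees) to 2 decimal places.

By the law of cosines, cos Z = (x² + y² − z²) / (2·x·y) ≈ -0.09713, so ∠Z ≈ 95.57°.

∠Z ≈ 95.57°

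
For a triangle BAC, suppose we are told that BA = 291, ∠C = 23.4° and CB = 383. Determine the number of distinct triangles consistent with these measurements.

2

CB·sin C = 383·sin(23.4°) ≈ 152.1.
Since CB sin C < BA < CB (152.1 < 291 < 383), two triangles exist.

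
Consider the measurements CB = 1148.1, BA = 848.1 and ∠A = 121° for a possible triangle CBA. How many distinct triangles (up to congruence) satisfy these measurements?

1

BA·sin A = 848.1·sin(121°) ≈ 727.
Since ∠A is not acute, a triangle exists only if CB > BA; here CB > BA, so there is exactly one triangle.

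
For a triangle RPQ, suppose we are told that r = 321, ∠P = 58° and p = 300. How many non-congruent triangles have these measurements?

r·sin P = 321·sin(58°) ≈ 272.2.
Since r sin P < p < r (272.2 < 300 < 321), two triangles exist.

2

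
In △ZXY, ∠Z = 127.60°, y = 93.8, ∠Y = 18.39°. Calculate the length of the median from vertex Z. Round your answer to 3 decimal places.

The third angle is ∠X = 180° − ∠Y − ∠Z = 34.01°.
Law of sines: z = y·sin Z/sin Y ≈ 235.56.
Law of sines: x = y·sin X/sin Y ≈ 166.3.
Median from Z: ½√(2·x² + 2·y² − z²) ≈ 65.992.

m_Z ≈ 65.992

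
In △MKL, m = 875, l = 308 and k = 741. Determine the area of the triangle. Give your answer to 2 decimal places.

Semiperimeter s = (875 + 741 + 308)/2 = 962.
Heron's formula: area = √(962·87·221·654) ≈ 1.0998e+05.

area ≈ 109984.67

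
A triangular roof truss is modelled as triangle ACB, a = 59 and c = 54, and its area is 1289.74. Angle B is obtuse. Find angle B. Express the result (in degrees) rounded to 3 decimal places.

125.940

From area = ½·a·c·sin B, we get sin B = 2·area/(a·c) ≈ 0.80963.
Taking the obtuse solution, ∠B ≈ 125.94°.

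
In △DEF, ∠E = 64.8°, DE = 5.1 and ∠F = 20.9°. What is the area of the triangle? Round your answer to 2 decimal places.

area ≈ 32.89

The third angle is ∠D = 180° − ∠E − ∠F = 94.30°.
Law of sines: EF = DE·sin D/sin F ≈ 14.256.
Law of sines: FD = DE·sin E/sin F ≈ 12.936.
Area = ½·DE·EF·sin E ≈ 32.893.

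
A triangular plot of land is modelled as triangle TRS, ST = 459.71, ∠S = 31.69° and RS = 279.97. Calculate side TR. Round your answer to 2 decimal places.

By the law of cosines, TR² = RS² + ST² − 2·RS·ST·cos S = 70686, so TR ≈ 265.87.

265.87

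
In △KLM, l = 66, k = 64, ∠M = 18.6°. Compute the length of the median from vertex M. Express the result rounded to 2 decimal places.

64.15

By the law of cosines, m² = k² + l² − 2·k·l·cos M = 445.25, so m ≈ 21.101.
Median from M: ½√(2·k² + 2·l² − m²) ≈ 64.146.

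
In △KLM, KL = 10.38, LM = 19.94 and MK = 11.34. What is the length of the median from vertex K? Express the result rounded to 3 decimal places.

Median from K: ½√(2·MK² + 2·KL² − LM²) ≈ 4.3323.

m_K ≈ 4.332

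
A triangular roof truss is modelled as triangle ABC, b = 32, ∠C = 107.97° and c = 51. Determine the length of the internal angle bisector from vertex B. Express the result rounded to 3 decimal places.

Law of sines: sin B = b·sin C/c ≈ 0.59684.
Since c ≥ b, only the acute value applies: ∠B ≈ 36.64°.
Then ∠A = 180° − ∠C − ∠B ≈ 35.39°.
Law of sines gives a = c·sin A/sin C ≈ 31.048.
The bisector from B has length 2·c·a·cos(∠B/2)/(c+a) ≈ 36.641.

36.641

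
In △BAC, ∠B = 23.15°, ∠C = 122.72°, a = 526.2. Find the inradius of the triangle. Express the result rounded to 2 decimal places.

The third angle is ∠A = 180° − ∠C − ∠B = 34.13°.
Law of sines: b = a·sin B/sin A ≈ 368.7.
Law of sines: c = a·sin C/sin A ≈ 789.03.
Area = ½·a·b·sin C ≈ 81613.
Semiperimeter s = (368.7+526.2+789.03)/2 = 841.97.
Inradius = area/s = 81613/841.97 ≈ 96.932.

r ≈ 96.93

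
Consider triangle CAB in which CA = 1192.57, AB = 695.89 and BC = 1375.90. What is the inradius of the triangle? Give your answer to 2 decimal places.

Semiperimeter s = (695.89 + 1375.9 + 1192.6)/2 = 1632.2.
Heron's formula: area = √(1632.2·936.29·256.28·439.61) ≈ 4.1494e+05.
Inradius = area/s = 4.1494e+05/1632.2 ≈ 254.22.

254.22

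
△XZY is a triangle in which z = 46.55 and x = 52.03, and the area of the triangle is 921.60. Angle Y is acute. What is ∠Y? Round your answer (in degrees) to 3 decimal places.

49.555

From area = ½·x·z·sin Y, we get sin Y = 2·area/(x·z) ≈ 0.76103.
Taking the acute solution, ∠Y ≈ 49.55°.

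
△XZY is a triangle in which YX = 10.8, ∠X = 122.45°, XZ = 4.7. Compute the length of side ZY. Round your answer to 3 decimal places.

13.900

By the law of cosines, ZY² = YX² + XZ² − 2·YX·XZ·cos X = 193.2, so ZY ≈ 13.9.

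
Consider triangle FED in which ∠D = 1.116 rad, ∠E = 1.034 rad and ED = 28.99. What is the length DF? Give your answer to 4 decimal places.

The third angle is ∠F = π − ∠E − ∠D = 0.992 rad.
Law of sines: DF = ED·sin E/sin F ≈ 29.768.

29.7678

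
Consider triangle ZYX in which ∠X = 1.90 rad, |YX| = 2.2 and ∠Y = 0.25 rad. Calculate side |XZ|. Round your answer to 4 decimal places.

0.6504

The third angle is ∠Z = π − ∠Y − ∠X = 0.992 rad.
Law of sines: |XZ| = |YX|·sin Y/sin Z ≈ 0.65036.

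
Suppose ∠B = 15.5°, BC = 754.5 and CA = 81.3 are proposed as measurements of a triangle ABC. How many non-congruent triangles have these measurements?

BC·sin B = 754.5·sin(15.5°) ≈ 201.6.
Since CA = 81.3 < 201.6 = BC sin B, no triangle exists.

0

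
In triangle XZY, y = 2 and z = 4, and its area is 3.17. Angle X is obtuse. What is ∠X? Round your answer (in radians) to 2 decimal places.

2.23

From area = ½·z·y·sin X, we get sin X = 2·area/(z·y) ≈ 0.79250.
Taking the obtuse solution, ∠X ≈ 2.227 rad.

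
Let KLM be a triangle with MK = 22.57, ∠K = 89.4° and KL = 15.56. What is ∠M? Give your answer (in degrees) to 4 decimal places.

∠M ≈ 34.7756°

By the law of cosines, LM² = MK² + KL² − 2·MK·KL·cos K = 744.16, so LM ≈ 27.279.
Law of cosines again: cos M = (LM² + MK² − KL²)/(2·LM·MK) ≈ 0.82139, so ∠M ≈ 34.78°.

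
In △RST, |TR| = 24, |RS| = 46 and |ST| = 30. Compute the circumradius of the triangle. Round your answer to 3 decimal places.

By the law of cosines, cos R = (|TR|² + |RS|² − |ST|²) / (2·|TR|·|RS|) ≈ 0.81159, so ∠R ≈ 35.75°.
Circumradius = |ST|/(2 sin R) ≈ 25.675.

25.675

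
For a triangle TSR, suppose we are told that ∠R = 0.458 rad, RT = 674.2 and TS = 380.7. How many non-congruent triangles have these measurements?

2

RT·sin R = 674.2·sin(0.458 rad) ≈ 298.1.
Since RT sin R < TS < RT (298.1 < 380.7 < 674.2), two triangles exist.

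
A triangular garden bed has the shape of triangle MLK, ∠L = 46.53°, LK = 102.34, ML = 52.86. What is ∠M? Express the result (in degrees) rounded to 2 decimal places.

103.29

By the law of cosines, KM² = ML² + LK² − 2·ML·LK·cos L = 5824.2, so KM ≈ 76.316.
Law of cosines again: cos M = (KM² + ML² − LK²)/(2·KM·ML) ≈ -0.22993, so ∠M ≈ 103.29°.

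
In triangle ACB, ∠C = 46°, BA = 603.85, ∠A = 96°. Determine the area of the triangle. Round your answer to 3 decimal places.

155185.230

The third angle is ∠B = 180° − ∠A − ∠C = 38.00°.
Law of sines: CB = BA·sin A/sin C ≈ 834.85.
Law of sines: AC = BA·sin B/sin C ≈ 516.82.
Area = ½·BA·CB·sin B ≈ 1.5519e+05.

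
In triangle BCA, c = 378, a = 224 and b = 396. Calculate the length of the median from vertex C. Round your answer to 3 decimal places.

Median from C: ½√(2·a² + 2·b² − c²) ≈ 260.34.

m_C ≈ 260.336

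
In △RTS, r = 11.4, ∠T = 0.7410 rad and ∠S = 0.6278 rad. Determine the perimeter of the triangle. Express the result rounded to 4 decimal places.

26.0899

The third angle is ∠R = π − ∠T − ∠S = 1.7728 rad.
Law of sines: t = r·sin T/sin R ≈ 7.855.
Law of sines: s = r·sin S/sin R ≈ 6.8349.
Semiperimeter p = (11.4+7.855+6.8349)/2 = 13.045.
Perimeter = 11.4 + 7.855 + 6.8349 = 26.09.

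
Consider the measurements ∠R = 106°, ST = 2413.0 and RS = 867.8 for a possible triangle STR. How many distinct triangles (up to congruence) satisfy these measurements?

RS·sin R = 867.8·sin(106°) ≈ 834.2.
Since ∠R is not acute, a triangle exists only if ST > RS; here ST > RS, so there is exactly one triangle.

1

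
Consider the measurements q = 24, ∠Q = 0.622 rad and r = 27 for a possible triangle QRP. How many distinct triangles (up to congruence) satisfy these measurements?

2

r·sin Q = 27·sin(0.622 rad) ≈ 15.73.
Since r sin Q < q < r (15.73 < 24 < 27), two triangles exist.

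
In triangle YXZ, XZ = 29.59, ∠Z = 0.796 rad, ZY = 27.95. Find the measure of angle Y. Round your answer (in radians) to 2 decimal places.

By the law of cosines, YX² = XZ² + ZY² − 2·XZ·ZY·cos Z = 499.62, so YX ≈ 22.352.
Law of cosines again: cos Y = (ZY² + YX² − XZ²)/(2·ZY·YX) ≈ 0.32434, so ∠Y ≈ 1.240 rad.

∠Y ≈ 1.24 rad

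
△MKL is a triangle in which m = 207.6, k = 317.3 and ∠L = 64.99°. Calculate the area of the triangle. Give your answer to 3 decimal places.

29847.488

Area = ½·m·k·sin L ≈ 29847.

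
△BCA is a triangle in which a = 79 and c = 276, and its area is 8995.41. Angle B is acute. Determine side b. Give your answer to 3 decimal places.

From area = ½·c·a·sin B, we get sin B = 2·area/(c·a) ≈ 0.82512.
Taking the acute solution, ∠B ≈ 55.60°.
Law of cosines then gives b ≈ 240.37.

240.375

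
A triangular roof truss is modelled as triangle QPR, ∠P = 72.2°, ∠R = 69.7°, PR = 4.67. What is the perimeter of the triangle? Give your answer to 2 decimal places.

perimeter ≈ 18.97

The third angle is ∠Q = 180° − ∠P − ∠R = 38.10°.
Law of sines: RQ = PR·sin P/sin Q ≈ 7.2061.
Law of sines: QP = PR·sin R/sin Q ≈ 7.0984.
Semiperimeter s = (4.67+7.2061+7.0984)/2 = 9.4872.
Perimeter = 4.67 + 7.2061 + 7.0984 = 18.974.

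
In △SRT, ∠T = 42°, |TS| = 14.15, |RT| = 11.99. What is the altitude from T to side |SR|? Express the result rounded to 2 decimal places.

h_T ≈ 11.85

By the law of cosines, |SR|² = |RT|² + |TS|² − 2·|RT|·|TS|·cos T = 91.821, so |SR| ≈ 9.5823.
Area = ½·|RT|·|TS|·sin T ≈ 56.762.
The altitude from T has length 2·area/|SR| ≈ 11.847.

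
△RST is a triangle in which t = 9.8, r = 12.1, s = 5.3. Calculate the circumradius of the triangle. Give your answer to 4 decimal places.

6.1941

By the law of cosines, cos R = (s² + t² − r²) / (2·s·t) ≈ -0.21448, so ∠R ≈ 1.787 rad.
Circumradius = r/(2 sin R) ≈ 6.1941.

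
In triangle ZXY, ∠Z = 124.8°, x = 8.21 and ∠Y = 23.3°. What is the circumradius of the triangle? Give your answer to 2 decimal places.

The third angle is ∠X = 180° − ∠Y − ∠Z = 31.90°.
Law of sines: z = x·sin Z/sin X ≈ 12.758.
Law of sines: y = x·sin Y/sin X ≈ 6.1453.
Circumradius = x/(2 sin X) ≈ 7.7682.

R ≈ 7.77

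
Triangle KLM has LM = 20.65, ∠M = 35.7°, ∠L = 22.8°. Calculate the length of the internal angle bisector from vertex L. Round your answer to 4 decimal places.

t_L ≈ 16.4497

The third angle is ∠K = 180° − ∠L − ∠M = 121.50°.
Law of sines: MK = LM·sin L/sin K ≈ 9.3852.
Law of sines: KL = LM·sin M/sin K ≈ 14.133.
The bisector from L has length 2·KL·LM·cos(∠L/2)/(KL+LM) ≈ 16.45.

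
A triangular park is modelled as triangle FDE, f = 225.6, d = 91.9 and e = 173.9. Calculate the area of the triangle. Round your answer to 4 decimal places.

Semiperimeter s = (225.6 + 91.9 + 173.9)/2 = 245.7.
Heron's formula: area = √(245.7·20.1·153.8·71.8) ≈ 7384.8.

7384.8384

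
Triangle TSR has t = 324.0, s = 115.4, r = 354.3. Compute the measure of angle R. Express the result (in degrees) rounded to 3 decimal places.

∠R ≈ 95.552°

By the law of cosines, cos R = (t² + s² − r²) / (2·t·s) ≈ -0.09676, so ∠R ≈ 95.55°.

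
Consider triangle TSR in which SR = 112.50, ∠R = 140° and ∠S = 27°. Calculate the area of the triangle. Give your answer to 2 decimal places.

8209.21

The third angle is ∠T = 180° − ∠S − ∠R = 13.00°.
Law of sines: RT = SR·sin S/sin T ≈ 227.04.
Law of sines: TS = SR·sin R/sin T ≈ 321.46.
Area = ½·SR·RT·sin R ≈ 8209.2.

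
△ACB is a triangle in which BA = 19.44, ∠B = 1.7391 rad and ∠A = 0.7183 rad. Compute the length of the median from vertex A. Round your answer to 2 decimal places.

23.37

The third angle is ∠C = π − ∠B − ∠A = 0.6842 rad.
Law of sines: CB = BA·sin A/sin C ≈ 20.241.
Law of sines: AC = BA·sin B/sin C ≈ 30.323.
Median from A: ½√(2·BA² + 2·AC² − CB²) ≈ 23.372.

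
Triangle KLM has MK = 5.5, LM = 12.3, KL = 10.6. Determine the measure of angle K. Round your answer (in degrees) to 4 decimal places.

By the law of cosines, cos K = (MK² + KL² − LM²) / (2·MK·KL) ≈ -0.07444, so ∠K ≈ 94.27°.

∠K ≈ 94.2692°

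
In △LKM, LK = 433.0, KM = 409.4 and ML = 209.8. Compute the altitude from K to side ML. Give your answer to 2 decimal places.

Semiperimeter s = (409.4 + 209.8 + 433)/2 = 526.1.
Heron's formula: area = √(526.1·116.7·316.3·93.1) ≈ 42520.
The altitude from K has length 2·area/ML ≈ 405.34.

h_K ≈ 405.34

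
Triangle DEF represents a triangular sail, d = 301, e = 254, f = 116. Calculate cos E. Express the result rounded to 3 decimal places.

By the law of cosines, cos E = (f² + d² − e²) / (2·f·d) ≈ 0.56623, so ∠E ≈ 55.51°.

cos E ≈ 0.566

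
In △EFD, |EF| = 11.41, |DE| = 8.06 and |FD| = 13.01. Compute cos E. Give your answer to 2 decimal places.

By the law of cosines, cos E = (|DE|² + |EF|² − |FD|²) / (2·|DE|·|EF|) ≈ 0.14077, so ∠E ≈ 1.430 rad.

cos E ≈ 0.14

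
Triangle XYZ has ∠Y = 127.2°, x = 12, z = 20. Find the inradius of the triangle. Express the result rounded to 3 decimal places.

By the law of cosines, y² = z² + x² − 2·z·x·cos Y = 834.21, so y ≈ 28.883.
Area = ½·z·x·sin Y ≈ 95.584.
Semiperimeter s = (12+28.883+20)/2 = 30.441.
Inradius = area/s = 95.584/30.441 ≈ 3.1399.

r ≈ 3.140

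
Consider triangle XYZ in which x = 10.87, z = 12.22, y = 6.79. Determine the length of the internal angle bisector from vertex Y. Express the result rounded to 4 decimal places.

By the law of cosines, cos Y = (z² + x² − y²) / (2·z·x) ≈ 0.83332, so ∠Y ≈ 33.56°.
The bisector from Y has length 2·z·x·cos(∠Y/2)/(z+x) ≈ 11.016.

t_Y ≈ 11.0157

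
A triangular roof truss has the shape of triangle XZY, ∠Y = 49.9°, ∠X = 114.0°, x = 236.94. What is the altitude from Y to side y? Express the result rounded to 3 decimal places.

65.707

The third angle is ∠Z = 180° − ∠Y − ∠X = 16.10°.
Law of sines: z = x·sin Z/sin X ≈ 71.925.
Law of sines: y = x·sin Y/sin X ≈ 198.39.
Area = ½·x·z·sin Y ≈ 6517.9.
The altitude from Y has length 2·area/y ≈ 65.707.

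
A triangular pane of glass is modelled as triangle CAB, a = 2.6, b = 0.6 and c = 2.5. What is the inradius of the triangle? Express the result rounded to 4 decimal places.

Semiperimeter s = (2.5 + 2.6 + 0.6)/2 = 2.85.
Heron's formula: area = √(2.85·0.35·0.25·2.25) ≈ 0.74906.
Inradius = area/s = 0.74906/2.85 ≈ 0.26283.

0.2628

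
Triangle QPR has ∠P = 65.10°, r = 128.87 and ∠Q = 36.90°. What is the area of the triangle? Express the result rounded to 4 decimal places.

The third angle is ∠R = 180° − ∠Q − ∠P = 78.00°.
Law of sines: q = r·sin Q/sin R ≈ 79.105.
Law of sines: p = r·sin P/sin R ≈ 119.5.
Area = ½·r·q·sin P ≈ 4623.3.

area ≈ 4623.3092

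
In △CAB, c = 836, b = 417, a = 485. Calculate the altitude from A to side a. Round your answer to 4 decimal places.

Semiperimeter s = (836 + 485 + 417)/2 = 869.
Heron's formula: area = √(869·33·384·452) ≈ 70551.
The altitude from A has length 2·area/a ≈ 290.93.

h_A ≈ 290.9310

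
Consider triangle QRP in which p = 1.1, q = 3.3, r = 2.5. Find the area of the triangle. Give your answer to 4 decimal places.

area ≈ 1.0749

Semiperimeter s = (3.3 + 2.5 + 1.1)/2 = 3.45.
Heron's formula: area = √(3.45·0.15·0.95·2.35) ≈ 1.0749.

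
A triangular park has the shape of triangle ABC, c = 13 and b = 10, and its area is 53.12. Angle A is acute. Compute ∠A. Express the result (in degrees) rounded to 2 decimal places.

From area = ½·b·c·sin A, we get sin A = 2·area/(b·c) ≈ 0.81723.
Taking the acute solution, ∠A ≈ 54.81°.

54.81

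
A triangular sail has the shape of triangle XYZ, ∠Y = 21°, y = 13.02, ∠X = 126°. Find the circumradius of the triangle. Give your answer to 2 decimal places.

The third angle is ∠Z = 180° − ∠X − ∠Y = 33.00°.
Law of sines: x = y·sin X/sin Y ≈ 29.393.
Law of sines: z = y·sin Z/sin Y ≈ 19.787.
Circumradius = y/(2 sin Y) ≈ 18.166.

R ≈ 18.17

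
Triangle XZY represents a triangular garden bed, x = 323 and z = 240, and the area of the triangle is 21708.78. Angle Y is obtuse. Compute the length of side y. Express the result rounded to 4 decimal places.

538.8598

From area = ½·x·z·sin Y, we get sin Y = 2·area/(x·z) ≈ 0.56008.
Taking the obtuse solution, ∠Y ≈ 145.94°.
Law of cosines then gives y ≈ 538.86.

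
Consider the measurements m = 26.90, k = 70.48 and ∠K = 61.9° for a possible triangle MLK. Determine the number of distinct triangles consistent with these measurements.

m·sin K = 26.90·sin(61.9°) ≈ 23.73.
Since k ≥ m, exactly one triangle exists.

1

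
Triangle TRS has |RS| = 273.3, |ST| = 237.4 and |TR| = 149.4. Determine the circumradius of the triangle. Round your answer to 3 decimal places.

136.866

By the law of cosines, cos T = (|ST|² + |TR|² − |RS|²) / (2·|ST|·|TR|) ≈ 0.05620, so ∠T ≈ 86.78°.
Circumradius = |RS|/(2 sin T) ≈ 136.87.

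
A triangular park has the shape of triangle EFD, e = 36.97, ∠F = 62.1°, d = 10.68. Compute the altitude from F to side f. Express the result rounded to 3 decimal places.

By the law of cosines, f² = d² + e² − 2·d·e·cos F = 1111.3, so f ≈ 33.337.
Area = ½·d·e·sin F ≈ 174.47.
The altitude from F has length 2·area/f ≈ 10.467.

h_F ≈ 10.467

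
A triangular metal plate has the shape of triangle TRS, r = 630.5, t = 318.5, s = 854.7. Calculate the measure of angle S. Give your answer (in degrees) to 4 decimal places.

125.2049

By the law of cosines, cos S = (t² + r² − s²) / (2·t·r) ≈ -0.57650, so ∠S ≈ 125.20°.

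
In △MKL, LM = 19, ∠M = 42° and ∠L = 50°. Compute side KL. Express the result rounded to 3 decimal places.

The third angle is ∠K = 180° − ∠L − ∠M = 88.00°.
Law of sines: KL = LM·sin M/sin K ≈ 12.721.

12.721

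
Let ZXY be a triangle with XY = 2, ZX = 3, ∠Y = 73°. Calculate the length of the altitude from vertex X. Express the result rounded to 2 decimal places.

Law of sines: sin Z = XY·sin Y/ZX ≈ 0.63754.
Since ZX ≥ XY, only the acute value applies: ∠Z ≈ 39.61°.
Then ∠X = 180° − ∠Y − ∠Z ≈ 67.39°.
Law of sines gives YZ = ZX·sin X/sin Y ≈ 2.896.
Area = ½·ZX·XY·sin X ≈ 2.7695.
The altitude from X has length 2·area/YZ ≈ 1.9126.

1.91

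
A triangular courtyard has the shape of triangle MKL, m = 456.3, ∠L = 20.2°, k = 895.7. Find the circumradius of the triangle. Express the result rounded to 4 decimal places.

R ≈ 714.3164

By the law of cosines, l² = m² + k² − 2·m·k·cos L = 2.4335e+05, so l ≈ 493.3.
Area = ½·m·k·sin L ≈ 70563.
Circumradius = l/(2 sin L) ≈ 714.32.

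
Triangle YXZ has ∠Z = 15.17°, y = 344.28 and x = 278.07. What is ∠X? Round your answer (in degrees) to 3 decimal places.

∠X ≈ 43.793°

By the law of cosines, z² = y² + x² − 2·y·x·cos Z = 11056, so z ≈ 105.15.
Law of cosines again: cos X = (z² + y² − x²)/(2·z·y) ≈ 0.72185, so ∠X ≈ 43.79°.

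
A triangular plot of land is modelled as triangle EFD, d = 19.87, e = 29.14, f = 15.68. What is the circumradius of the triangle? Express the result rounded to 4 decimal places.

R ≈ 15.4608

By the law of cosines, cos E = (f² + d² − e²) / (2·f·d) ≈ -0.33454, so ∠E ≈ 1.9119 rad.
Circumradius = e/(2 sin E) ≈ 15.461.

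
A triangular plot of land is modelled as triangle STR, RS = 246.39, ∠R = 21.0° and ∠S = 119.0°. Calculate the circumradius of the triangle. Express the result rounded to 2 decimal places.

191.66

The third angle is ∠T = 180° − ∠R − ∠S = 40.00°.
Law of sines: TR = RS·sin S/sin T ≈ 335.25.
Law of sines: ST = RS·sin R/sin T ≈ 137.37.
Circumradius = RS/(2 sin T) ≈ 191.66.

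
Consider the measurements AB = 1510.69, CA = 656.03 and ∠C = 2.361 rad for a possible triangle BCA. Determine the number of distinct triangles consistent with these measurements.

1

CA·sin C = 656.03·sin(2.361 rad) ≈ 461.6.
Since ∠C is not acute, a triangle exists only if AB > CA; here AB > CA, so there is exactly one triangle.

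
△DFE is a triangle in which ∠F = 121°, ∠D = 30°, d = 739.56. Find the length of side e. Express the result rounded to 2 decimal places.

The third angle is ∠E = 180° − ∠D − ∠F = 29.00°.
Law of sines: e = d·sin E/sin D ≈ 717.09.

717.09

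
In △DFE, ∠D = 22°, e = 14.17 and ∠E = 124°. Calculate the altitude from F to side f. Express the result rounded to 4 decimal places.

The third angle is ∠F = 180° − ∠E − ∠D = 34.00°.
Law of sines: d = e·sin D/sin E ≈ 6.4028.
Law of sines: f = e·sin F/sin E ≈ 9.5578.
Area = ½·e·d·sin F ≈ 25.367.
The altitude from F has length 2·area/f ≈ 5.3082.

h_F ≈ 5.3082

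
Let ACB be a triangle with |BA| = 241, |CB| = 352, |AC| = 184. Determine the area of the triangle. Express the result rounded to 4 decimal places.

20681.6227

Semiperimeter s = (352 + 241 + 184)/2 = 388.5.
Heron's formula: area = √(388.5·36.5·147.5·204.5) ≈ 20682.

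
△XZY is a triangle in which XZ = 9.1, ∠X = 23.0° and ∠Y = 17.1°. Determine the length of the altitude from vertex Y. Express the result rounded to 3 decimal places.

7.789

The third angle is ∠Z = 180° − ∠Y − ∠X = 139.90°.
Law of sines: ZY = XZ·sin X/sin Y ≈ 12.092.
Law of sines: YX = XZ·sin Z/sin Y ≈ 19.934.
Area = ½·XZ·ZY·sin Z ≈ 35.44.
The altitude from Y has length 2·area/XZ ≈ 7.789.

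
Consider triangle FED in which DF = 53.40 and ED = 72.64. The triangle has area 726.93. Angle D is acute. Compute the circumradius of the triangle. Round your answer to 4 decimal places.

From area = ½·ED·DF·sin D, we get sin D = 2·area/(ED·DF) ≈ 0.37481.
Taking the acute solution, ∠D ≈ 22.01°.
Law of cosines then gives FE ≈ 30.589.
Circumradius = FE/(2 sin D) ≈ 40.807.

40.8069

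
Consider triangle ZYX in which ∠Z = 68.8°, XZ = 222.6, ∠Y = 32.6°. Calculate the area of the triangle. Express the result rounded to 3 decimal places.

42027.087

The third angle is ∠X = 180° − ∠Z − ∠Y = 78.60°.
Law of sines: YX = XZ·sin Z/sin Y ≈ 385.2.
Law of sines: ZY = XZ·sin X/sin Y ≈ 405.01.
Area = ½·XZ·YX·sin X ≈ 42027.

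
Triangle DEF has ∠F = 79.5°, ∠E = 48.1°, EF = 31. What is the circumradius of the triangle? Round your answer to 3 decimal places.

R ≈ 19.564

The third angle is ∠D = 180° − ∠E − ∠F = 52.40°.
Law of sines: FD = EF·sin E/sin D ≈ 29.123.
Law of sines: DE = EF·sin F/sin D ≈ 38.472.
Circumradius = EF/(2 sin D) ≈ 19.564.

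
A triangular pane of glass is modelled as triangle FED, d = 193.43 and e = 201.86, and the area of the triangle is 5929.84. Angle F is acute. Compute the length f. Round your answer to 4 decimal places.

From area = ½·e·d·sin F, we get sin F = 2·area/(e·d) ≈ 0.30374.
Taking the acute solution, ∠F ≈ 17.68°.
Law of cosines then gives f ≈ 61.323.

61.3225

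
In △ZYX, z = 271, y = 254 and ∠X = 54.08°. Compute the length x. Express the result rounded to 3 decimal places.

239.151

By the law of cosines, x² = z² + y² − 2·z·y·cos X = 57193, so x ≈ 239.15.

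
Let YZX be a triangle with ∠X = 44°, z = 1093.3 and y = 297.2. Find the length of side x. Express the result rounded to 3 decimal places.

By the law of cosines, x² = y² + z² − 2·y·z·cos X = 8.1616e+05, so x ≈ 903.42.

903.418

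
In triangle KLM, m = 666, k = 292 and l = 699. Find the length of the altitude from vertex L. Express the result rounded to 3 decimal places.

276.723

Semiperimeter s = (292 + 699 + 666)/2 = 828.5.
Heron's formula: area = √(828.5·536.5·129.5·162.5) ≈ 96715.
The altitude from L has length 2·area/l ≈ 276.72.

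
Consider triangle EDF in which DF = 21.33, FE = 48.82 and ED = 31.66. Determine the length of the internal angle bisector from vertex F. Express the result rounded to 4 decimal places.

By the law of cosines, cos F = (DF² + FE² − ED²) / (2·DF·FE) ≈ 0.88157, so ∠F ≈ 28.17°.
The bisector from F has length 2·DF·FE·cos(∠F/2)/(DF+FE) ≈ 28.796.

t_F ≈ 28.7962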